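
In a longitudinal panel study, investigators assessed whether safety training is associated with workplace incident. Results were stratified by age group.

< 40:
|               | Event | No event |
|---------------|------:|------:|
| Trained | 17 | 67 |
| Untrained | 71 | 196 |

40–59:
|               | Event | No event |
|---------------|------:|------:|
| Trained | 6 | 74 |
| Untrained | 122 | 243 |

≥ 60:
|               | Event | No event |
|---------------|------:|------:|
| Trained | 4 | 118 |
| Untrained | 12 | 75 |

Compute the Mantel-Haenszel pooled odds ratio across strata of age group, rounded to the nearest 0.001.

0.350

OR_MH = Σ(aᵢdᵢ/nᵢ) / Σ(bᵢcᵢ/nᵢ), where nᵢ is the stratum total.
Stratum 1 (< 40): n = 351; a·d/n = 17·196/351 = 9.4929; b·c/n = 67·71/351 = 13.5527
Stratum 2 (40–59): n = 445; a·d/n = 6·243/445 = 3.2764; b·c/n = 74·122/445 = 20.2876
Stratum 3 (≥ 60): n = 209; a·d/n = 4·75/209 = 1.4354; b·c/n = 118·12/209 = 6.7751
OR_MH = (9.4929 + 3.2764 + 1.4354) / (13.5527 + 20.2876 + 6.7751) = 14.2047 / 40.6155 = 0.34974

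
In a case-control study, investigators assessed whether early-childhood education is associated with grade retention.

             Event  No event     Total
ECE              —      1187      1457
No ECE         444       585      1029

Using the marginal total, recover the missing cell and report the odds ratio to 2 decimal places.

0.30

The missing cell is in the exposed row: 1457 − 1187 = 270.
So a = 270, b = 1187, c = 444, d = 585.
OR = (a·d)/(b·c) = (270 × 585) / (1187 × 444) = 157950 / 527028 = 0.29970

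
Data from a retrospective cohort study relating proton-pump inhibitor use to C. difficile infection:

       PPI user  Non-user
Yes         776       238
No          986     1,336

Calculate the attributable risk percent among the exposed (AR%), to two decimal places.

65.67

Reading the table with exposure as columns: a = 776 (PPI user, case), b = 986 (PPI user, non-case), c = 238 (Non-user, case), d = 1336.
Risk in exposed = 776/1762 = 0.44041; risk in unexposed = 238/1574 = 0.15121.
RR = 0.44041/0.15121 = 2.91262
AR% = (RR − 1)/RR × 100 = (2.91262 − 1)/2.91262 × 100 = 65.6666%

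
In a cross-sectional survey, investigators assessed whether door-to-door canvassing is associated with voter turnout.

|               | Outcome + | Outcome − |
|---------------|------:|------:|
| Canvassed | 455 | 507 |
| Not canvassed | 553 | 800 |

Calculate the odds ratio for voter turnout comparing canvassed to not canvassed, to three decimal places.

1.298

Cells: a = 455, b = 507, c = 553, d = 800.
OR = (a·d)/(b·c) = (455 × 800) / (507 × 553) = 364000 / 280371 = 1.29828
The odds of voter turnout are about 1.30 times as high in the canvassed group.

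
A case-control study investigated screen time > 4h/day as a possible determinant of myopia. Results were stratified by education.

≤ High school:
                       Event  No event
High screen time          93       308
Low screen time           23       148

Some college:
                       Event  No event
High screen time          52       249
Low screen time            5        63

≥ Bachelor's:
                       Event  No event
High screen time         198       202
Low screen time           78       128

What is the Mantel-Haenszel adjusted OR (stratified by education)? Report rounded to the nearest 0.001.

1.790

OR_MH = Σ(aᵢdᵢ/nᵢ) / Σ(bᵢcᵢ/nᵢ), where nᵢ is the stratum total.
Stratum 1 (≤ High school): n = 572; a·d/n = 93·148/572 = 24.0629; b·c/n = 308·23/572 = 12.3846
Stratum 2 (Some college): n = 369; a·d/n = 52·63/369 = 8.8780; b·c/n = 249·5/369 = 3.3740
Stratum 3 (≥ Bachelor's): n = 606; a·d/n = 198·128/606 = 41.8218; b·c/n = 202·78/606 = 26.0000
OR_MH = (24.0629 + 8.8780 + 41.8218) / (12.3846 + 3.3740 + 26.0000) = 74.7628 / 41.7586 = 1.79036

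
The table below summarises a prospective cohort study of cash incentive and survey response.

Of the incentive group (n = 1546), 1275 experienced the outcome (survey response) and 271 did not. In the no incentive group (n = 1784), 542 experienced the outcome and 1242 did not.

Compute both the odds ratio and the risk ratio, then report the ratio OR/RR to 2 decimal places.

From the description: a = 1275, b = 271, c = 542, d = 1242.
OR = (1275·1242)/(271·542) = 1583550/146882 = 10.78110
Risk in exposed = 1275/1546 = 0.82471; risk in unexposed = 542/1784 = 0.30381; RR = 2.71454
OR/RR = 10.78110 / 2.71454 = 3.97161
The outcome is not rare, so the OR lies further from 1 than the RR.

3.97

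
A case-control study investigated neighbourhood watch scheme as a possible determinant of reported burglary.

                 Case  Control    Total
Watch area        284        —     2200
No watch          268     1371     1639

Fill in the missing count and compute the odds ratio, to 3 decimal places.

0.758

The missing cell is in the exposed row: 2200 − 284 = 1916.
So a = 284, b = 1916, c = 268, d = 1371.
OR = (a·d)/(b·c) = (284 × 1371) / (1916 × 268) = 389364 / 513488 = 0.75827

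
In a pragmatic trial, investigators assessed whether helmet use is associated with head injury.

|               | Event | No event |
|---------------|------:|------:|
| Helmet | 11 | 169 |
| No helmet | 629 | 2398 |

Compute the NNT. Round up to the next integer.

Risk in treated group = 11/180 = 0.06111; risk in control = 629/3027 = 0.20780.
Absolute risk reduction = 0.20780 − 0.06111 = 0.14669
NNT = 1 / ARR = 1 / 0.14669 = 6.817 → round up → 7

7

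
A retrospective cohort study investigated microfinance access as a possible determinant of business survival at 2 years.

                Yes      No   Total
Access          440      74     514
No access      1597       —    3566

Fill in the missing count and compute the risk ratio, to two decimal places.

The missing cell is in the unexposed row: 3566 − 1597 = 1969.
So a = 440, b = 74, c = 1597, d = 1969.
RR = [a/(a+b)] / [c/(c+d)] = (440/514) / (1597/3566) = 0.85603/0.44784 = 1.91146

1.91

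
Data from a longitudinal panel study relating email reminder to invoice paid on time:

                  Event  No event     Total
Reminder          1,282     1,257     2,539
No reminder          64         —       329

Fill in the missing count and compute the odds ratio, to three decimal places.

4.223

The missing cell is in the unexposed row: 329 − 64 = 265.
So a = 1282, b = 1257, c = 64, d = 265.
OR = (a·d)/(b·c) = (1282 × 265) / (1257 × 64) = 339730 / 80448 = 4.22298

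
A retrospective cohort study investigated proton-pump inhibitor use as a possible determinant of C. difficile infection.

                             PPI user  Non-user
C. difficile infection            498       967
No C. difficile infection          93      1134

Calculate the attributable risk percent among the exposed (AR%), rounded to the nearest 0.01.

45.38

Reading the table with exposure as columns: a = 498 (PPI user, case), b = 93 (PPI user, non-case), c = 967 (Non-user, case), d = 1134.
Risk in exposed = 498/591 = 0.84264; risk in unexposed = 967/2101 = 0.46026.
RR = 0.84264/0.46026 = 1.83080
AR% = (RR − 1)/RR × 100 = (1.83080 − 1)/1.83080 × 100 = 45.3791%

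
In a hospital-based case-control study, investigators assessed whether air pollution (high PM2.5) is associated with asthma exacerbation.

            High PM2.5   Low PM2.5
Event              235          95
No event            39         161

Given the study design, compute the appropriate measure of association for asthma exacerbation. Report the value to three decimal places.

Reading the table with exposure as columns: a = 235 (High PM2.5, case), b = 39 (High PM2.5, non-case), c = 95 (Low PM2.5, case), d = 161.
This is a hospital-based case-control study: participants were sampled on outcome status, so risks in the source population cannot be estimated directly — relative risk is not valid here. The odds ratio is the appropriate measure.
OR = (a·d)/(b·c) = (235 × 161) / (39 × 95) = 37835 / 3705 = 10.21188

10.212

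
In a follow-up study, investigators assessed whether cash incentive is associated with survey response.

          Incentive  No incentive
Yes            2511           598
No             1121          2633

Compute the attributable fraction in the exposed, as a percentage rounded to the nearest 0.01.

73.23

Reading the table with exposure as columns: a = 2511 (Incentive, case), b = 1121 (Incentive, non-case), c = 598 (No incentive, case), d = 2633.
Risk in exposed = 2511/3632 = 0.69135; risk in unexposed = 598/3231 = 0.18508.
RR = 0.69135/0.18508 = 3.73540
AR% = (RR − 1)/RR × 100 = (3.73540 − 1)/3.73540 × 100 = 73.2291%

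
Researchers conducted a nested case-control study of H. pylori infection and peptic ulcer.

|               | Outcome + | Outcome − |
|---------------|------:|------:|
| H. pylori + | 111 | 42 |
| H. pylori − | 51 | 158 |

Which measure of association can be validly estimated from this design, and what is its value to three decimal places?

Cells: a = 111, b = 42, c = 51, d = 158.
This is a nested case-control study: participants were sampled on outcome status, so risks in the source population cannot be estimated directly — relative risk is not valid here. The odds ratio is the appropriate measure.
OR = (a·d)/(b·c) = (111 × 158) / (42 × 51) = 17538 / 2142 = 8.18768

8.188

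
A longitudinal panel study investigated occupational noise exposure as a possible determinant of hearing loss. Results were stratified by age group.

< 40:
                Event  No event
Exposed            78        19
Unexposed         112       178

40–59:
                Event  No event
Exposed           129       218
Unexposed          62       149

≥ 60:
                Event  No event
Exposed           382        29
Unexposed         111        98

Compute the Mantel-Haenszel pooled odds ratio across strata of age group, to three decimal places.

OR_MH = Σ(aᵢdᵢ/nᵢ) / Σ(bᵢcᵢ/nᵢ), where nᵢ is the stratum total.
Stratum 1 (< 40): n = 387; a·d/n = 78·178/387 = 35.8760; b·c/n = 19·112/387 = 5.4987
Stratum 2 (40–59): n = 558; a·d/n = 129·149/558 = 34.4462; b·c/n = 218·62/558 = 24.2222
Stratum 3 (≥ 60): n = 620; a·d/n = 382·98/620 = 60.3806; b·c/n = 29·111/620 = 5.1919
OR_MH = (35.8760 + 34.4462 + 60.3806) / (5.4987 + 24.2222 + 5.1919) = 130.7029 / 34.9129 = 3.74369

3.744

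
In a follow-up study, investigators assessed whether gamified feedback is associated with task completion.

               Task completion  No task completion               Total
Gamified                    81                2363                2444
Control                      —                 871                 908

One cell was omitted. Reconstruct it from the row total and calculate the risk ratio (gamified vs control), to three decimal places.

The missing cell is in the unexposed row: 908 − 871 = 37.
So a = 81, b = 2363, c = 37, d = 871.
RR = [a/(a+b)] / [c/(c+d)] = (81/2444) / (37/908) = 0.03314/0.04075 = 0.81333

0.813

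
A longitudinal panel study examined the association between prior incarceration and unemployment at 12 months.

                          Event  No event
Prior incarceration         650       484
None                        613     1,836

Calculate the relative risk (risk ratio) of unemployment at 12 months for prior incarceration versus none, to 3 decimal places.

Cells: a = 650, b = 484, c = 613, d = 1836.
Risk in exposed = 650/1134 = 0.57319; risk in unexposed = 613/2449 = 0.25031.
RR = 0.57319 / 0.25031 = 2.28996
The risk among the exposed is 2.29 times that among the unexposed.

2.290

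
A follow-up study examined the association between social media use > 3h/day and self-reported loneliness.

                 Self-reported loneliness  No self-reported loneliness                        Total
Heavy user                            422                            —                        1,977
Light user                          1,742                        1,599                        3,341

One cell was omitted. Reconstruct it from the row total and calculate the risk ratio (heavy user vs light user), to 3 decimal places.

0.409

The missing cell is in the exposed row: 1977 − 422 = 1555.
So a = 422, b = 1555, c = 1742, d = 1599.
RR = [a/(a+b)] / [c/(c+d)] = (422/1977) / (1742/3341) = 0.21345/0.52140 = 0.40939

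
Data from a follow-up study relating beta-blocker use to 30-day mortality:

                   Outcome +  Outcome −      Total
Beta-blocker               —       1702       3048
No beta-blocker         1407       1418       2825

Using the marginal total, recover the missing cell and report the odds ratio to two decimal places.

The missing cell is in the exposed row: 3048 − 1702 = 1346.
So a = 1346, b = 1702, c = 1407, d = 1418.
OR = (a·d)/(b·c) = (1346 × 1418) / (1702 × 1407) = 1908628 / 2394714 = 0.79702

0.80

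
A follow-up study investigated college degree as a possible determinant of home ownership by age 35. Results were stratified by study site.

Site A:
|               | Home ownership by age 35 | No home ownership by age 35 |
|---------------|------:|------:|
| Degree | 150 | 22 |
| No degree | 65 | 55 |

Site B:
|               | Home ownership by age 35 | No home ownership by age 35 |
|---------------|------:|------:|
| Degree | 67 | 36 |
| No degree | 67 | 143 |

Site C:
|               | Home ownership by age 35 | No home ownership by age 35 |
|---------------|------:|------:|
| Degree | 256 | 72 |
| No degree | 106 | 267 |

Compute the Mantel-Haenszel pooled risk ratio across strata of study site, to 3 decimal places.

RR_MH = Σ(aᵢ·n₀ᵢ/nᵢ) / Σ(cᵢ·n₁ᵢ/nᵢ), with n₁ᵢ = aᵢ+bᵢ (exposed), n₀ᵢ = cᵢ+dᵢ (unexposed), nᵢ = n₁ᵢ+n₀ᵢ.
Stratum 1 (Site A): n₁ = 172, n₀ = 120, n = 292; a·n₀/n = 150·120/292 = 61.6438; c·n₁/n = 65·172/292 = 38.2877
Stratum 2 (Site B): n₁ = 103, n₀ = 210, n = 313; a·n₀/n = 67·210/313 = 44.9521; c·n₁/n = 67·103/313 = 22.0479
Stratum 3 (Site C): n₁ = 328, n₀ = 373, n = 701; a·n₀/n = 256·373/701 = 136.2168; c·n₁/n = 106·328/701 = 49.5977
RR_MH = (61.6438 + 44.9521 + 136.2168) / (38.2877 + 22.0479 + 49.5977) = 242.8127 / 109.9333 = 2.20873

2.209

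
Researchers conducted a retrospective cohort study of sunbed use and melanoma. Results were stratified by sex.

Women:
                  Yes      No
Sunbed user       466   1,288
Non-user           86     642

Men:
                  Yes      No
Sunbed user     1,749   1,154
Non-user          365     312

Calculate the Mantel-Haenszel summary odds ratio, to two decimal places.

1.68

OR_MH = Σ(aᵢdᵢ/nᵢ) / Σ(bᵢcᵢ/nᵢ), where nᵢ is the stratum total.
Stratum 1 (Women): n = 2482; a·d/n = 466·642/2482 = 120.5367; b·c/n = 1288·86/2482 = 44.6285
Stratum 2 (Men): n = 3580; a·d/n = 1749·312/3580 = 152.4268; b·c/n = 1154·365/3580 = 117.6564
OR_MH = (120.5367 + 152.4268) / (44.6285 + 117.6564) = 272.9635 / 162.2849 = 1.68200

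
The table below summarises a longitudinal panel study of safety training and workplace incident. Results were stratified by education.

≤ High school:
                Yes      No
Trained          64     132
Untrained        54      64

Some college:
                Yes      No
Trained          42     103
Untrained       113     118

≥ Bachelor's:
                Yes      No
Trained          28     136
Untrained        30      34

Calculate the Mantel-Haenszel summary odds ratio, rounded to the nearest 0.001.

0.425

OR_MH = Σ(aᵢdᵢ/nᵢ) / Σ(bᵢcᵢ/nᵢ), where nᵢ is the stratum total.
Stratum 1 (≤ High school): n = 314; a·d/n = 64·64/314 = 13.0446; b·c/n = 132·54/314 = 22.7006
Stratum 2 (Some college): n = 376; a·d/n = 42·118/376 = 13.1809; b·c/n = 103·113/376 = 30.9548
Stratum 3 (≥ Bachelor's): n = 228; a·d/n = 28·34/228 = 4.1754; b·c/n = 136·30/228 = 17.8947
OR_MH = (13.0446 + 13.1809 + 4.1754) / (22.7006 + 30.9548 + 17.8947) = 30.4009 / 71.5502 = 0.42489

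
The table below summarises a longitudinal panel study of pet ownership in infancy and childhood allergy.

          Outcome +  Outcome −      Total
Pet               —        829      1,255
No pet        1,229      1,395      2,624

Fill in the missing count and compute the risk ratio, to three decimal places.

The missing cell is in the exposed row: 1255 − 829 = 426.
So a = 426, b = 829, c = 1229, d = 1395.
RR = [a/(a+b)] / [c/(c+d)] = (426/1255) / (1229/2624) = 0.33944/0.46837 = 0.72473

0.725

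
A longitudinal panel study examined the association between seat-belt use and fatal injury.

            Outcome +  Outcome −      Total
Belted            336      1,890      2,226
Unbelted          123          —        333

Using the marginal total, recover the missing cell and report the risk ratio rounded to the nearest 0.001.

The missing cell is in the unexposed row: 333 − 123 = 210.
So a = 336, b = 1890, c = 123, d = 210.
RR = [a/(a+b)] / [c/(c+d)] = (336/2226) / (123/333) = 0.15094/0.36937 = 0.40865

0.409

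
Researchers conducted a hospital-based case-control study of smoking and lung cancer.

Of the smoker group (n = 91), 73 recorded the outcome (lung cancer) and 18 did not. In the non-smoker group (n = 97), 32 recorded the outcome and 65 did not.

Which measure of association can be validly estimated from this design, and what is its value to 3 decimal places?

From the description: a = 73, b = 18, c = 32, d = 65.
This is a hospital-based case-control study: participants were sampled on outcome status, so risks in the source population cannot be estimated directly — relative risk is not valid here. The odds ratio is the appropriate measure.
OR = (a·d)/(b·c) = (73 × 65) / (18 × 32) = 4745 / 576 = 8.23785

8.238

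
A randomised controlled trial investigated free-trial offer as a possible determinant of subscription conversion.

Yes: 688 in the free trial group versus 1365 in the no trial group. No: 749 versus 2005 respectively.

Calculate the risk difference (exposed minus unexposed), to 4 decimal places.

From the description: a = 688, b = 749, c = 1365, d = 2005.
Risk in exposed = 688/1437 = 0.478775; risk in unexposed = 1365/3370 = 0.405045.
Risk difference = 0.478775 − 0.405045 = 0.073731

0.0737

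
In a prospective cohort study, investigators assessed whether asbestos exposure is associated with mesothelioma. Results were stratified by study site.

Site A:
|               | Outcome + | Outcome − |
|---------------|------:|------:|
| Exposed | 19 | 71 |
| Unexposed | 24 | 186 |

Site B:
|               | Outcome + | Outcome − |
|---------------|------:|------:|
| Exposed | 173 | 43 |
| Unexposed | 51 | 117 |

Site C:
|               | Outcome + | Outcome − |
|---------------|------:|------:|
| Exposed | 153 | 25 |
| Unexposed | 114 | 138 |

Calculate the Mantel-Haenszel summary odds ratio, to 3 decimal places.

OR_MH = Σ(aᵢdᵢ/nᵢ) / Σ(bᵢcᵢ/nᵢ), where nᵢ is the stratum total.
Stratum 1 (Site A): n = 300; a·d/n = 19·186/300 = 11.7800; b·c/n = 71·24/300 = 5.6800
Stratum 2 (Site B): n = 384; a·d/n = 173·117/384 = 52.7109; b·c/n = 43·51/384 = 5.7109
Stratum 3 (Site C): n = 430; a·d/n = 153·138/430 = 49.1023; b·c/n = 25·114/430 = 6.6279
OR_MH = (11.7800 + 52.7109 + 49.1023) / (5.6800 + 5.7109 + 6.6279) = 113.5933 / 18.0188 = 6.30414

6.304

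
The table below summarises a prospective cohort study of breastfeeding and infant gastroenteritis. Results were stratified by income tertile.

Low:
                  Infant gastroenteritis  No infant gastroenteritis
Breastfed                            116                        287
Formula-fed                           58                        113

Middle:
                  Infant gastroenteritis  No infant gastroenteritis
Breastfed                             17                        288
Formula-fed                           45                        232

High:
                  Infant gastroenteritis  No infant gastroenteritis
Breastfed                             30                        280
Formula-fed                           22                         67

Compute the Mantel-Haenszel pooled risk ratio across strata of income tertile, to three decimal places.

RR_MH = Σ(aᵢ·n₀ᵢ/nᵢ) / Σ(cᵢ·n₁ᵢ/nᵢ), with n₁ᵢ = aᵢ+bᵢ (exposed), n₀ᵢ = cᵢ+dᵢ (unexposed), nᵢ = n₁ᵢ+n₀ᵢ.
Stratum 1 (Low): n₁ = 403, n₀ = 171, n = 574; a·n₀/n = 116·171/574 = 34.5575; c·n₁/n = 58·403/574 = 40.7213
Stratum 2 (Middle): n₁ = 305, n₀ = 277, n = 582; a·n₀/n = 17·277/582 = 8.0911; c·n₁/n = 45·305/582 = 23.5825
Stratum 3 (High): n₁ = 310, n₀ = 89, n = 399; a·n₀/n = 30·89/399 = 6.6917; c·n₁/n = 22·310/399 = 17.0927
RR_MH = (34.5575 + 8.0911 + 6.6917) / (40.7213 + 23.5825 + 17.0927) = 49.3403 / 81.3965 = 0.60617

0.606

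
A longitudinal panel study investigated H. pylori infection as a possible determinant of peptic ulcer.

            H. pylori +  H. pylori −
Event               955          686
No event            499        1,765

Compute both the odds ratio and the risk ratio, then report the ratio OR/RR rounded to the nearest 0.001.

Reading the table with exposure as columns: a = 955 (H. pylori +, case), b = 499 (H. pylori +, non-case), c = 686 (H. pylori −, case), d = 1765.
OR = (955·1765)/(499·686) = 1685575/342314 = 4.92406
Risk in exposed = 955/1454 = 0.65681; risk in unexposed = 686/2451 = 0.27989; RR = 2.34670
OR/RR = 4.92406 / 2.34670 = 2.09829
The outcome is not rare, so the OR lies further from 1 than the RR.

2.098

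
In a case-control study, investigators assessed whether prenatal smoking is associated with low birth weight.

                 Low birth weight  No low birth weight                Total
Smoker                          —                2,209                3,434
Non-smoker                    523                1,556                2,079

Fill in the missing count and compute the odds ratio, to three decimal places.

The missing cell is in the exposed row: 3434 − 2209 = 1225.
So a = 1225, b = 2209, c = 523, d = 1556.
OR = (a·d)/(b·c) = (1225 × 1556) / (2209 × 523) = 1906100 / 1155307 = 1.64986

1.650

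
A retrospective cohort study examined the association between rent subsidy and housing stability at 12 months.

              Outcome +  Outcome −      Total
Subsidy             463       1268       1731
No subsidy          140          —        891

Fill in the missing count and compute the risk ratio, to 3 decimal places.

The missing cell is in the unexposed row: 891 − 140 = 751.
So a = 463, b = 1268, c = 140, d = 751.
RR = [a/(a+b)] / [c/(c+d)] = (463/1731) / (140/891) = 0.26748/0.15713 = 1.70229

1.702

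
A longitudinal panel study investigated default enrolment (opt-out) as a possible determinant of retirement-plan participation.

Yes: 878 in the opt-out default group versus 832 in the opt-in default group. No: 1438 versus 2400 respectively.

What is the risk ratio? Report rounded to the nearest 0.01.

1.47

From the description: a = 878, b = 1438, c = 832, d = 2400.
Risk in exposed = 878/2316 = 0.37910; risk in unexposed = 832/3232 = 0.25743.
RR = 0.37910 / 0.25743 = 1.47267
The risk among the exposed is 1.47 times that among the unexposed.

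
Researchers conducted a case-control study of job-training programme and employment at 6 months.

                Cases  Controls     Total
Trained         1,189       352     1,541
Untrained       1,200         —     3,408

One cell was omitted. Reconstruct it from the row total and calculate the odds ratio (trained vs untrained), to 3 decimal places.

The missing cell is in the unexposed row: 3408 − 1200 = 2208.
So a = 1189, b = 352, c = 1200, d = 2208.
OR = (a·d)/(b·c) = (1189 × 2208) / (352 × 1200) = 2625312 / 422400 = 6.21523

6.215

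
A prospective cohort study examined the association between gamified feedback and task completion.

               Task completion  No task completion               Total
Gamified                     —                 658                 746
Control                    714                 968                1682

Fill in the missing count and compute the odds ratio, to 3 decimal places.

The missing cell is in the exposed row: 746 − 658 = 88.
So a = 88, b = 658, c = 714, d = 968.
OR = (a·d)/(b·c) = (88 × 968) / (658 × 714) = 85184 / 469812 = 0.18132

0.181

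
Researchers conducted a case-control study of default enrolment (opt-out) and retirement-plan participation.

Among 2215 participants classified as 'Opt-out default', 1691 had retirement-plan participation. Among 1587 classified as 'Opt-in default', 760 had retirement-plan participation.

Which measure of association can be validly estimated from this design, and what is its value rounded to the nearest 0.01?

From the description: a = 1691, b = 524, c = 760, d = 827.
This is a case-control study: participants were sampled on outcome status, so risks in the source population cannot be estimated directly — relative risk is not valid here. The odds ratio is the appropriate measure.
OR = (a·d)/(b·c) = (1691 × 827) / (524 × 760) = 1398457 / 398240 = 3.51159

3.51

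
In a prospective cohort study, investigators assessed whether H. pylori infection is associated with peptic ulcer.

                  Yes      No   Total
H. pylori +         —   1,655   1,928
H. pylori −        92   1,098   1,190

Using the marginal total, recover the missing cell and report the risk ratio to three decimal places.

1.832

The missing cell is in the exposed row: 1928 − 1655 = 273.
So a = 273, b = 1655, c = 92, d = 1098.
RR = [a/(a+b)] / [c/(c+d)] = (273/1928) / (92/1190) = 0.14160/0.07731 = 1.83153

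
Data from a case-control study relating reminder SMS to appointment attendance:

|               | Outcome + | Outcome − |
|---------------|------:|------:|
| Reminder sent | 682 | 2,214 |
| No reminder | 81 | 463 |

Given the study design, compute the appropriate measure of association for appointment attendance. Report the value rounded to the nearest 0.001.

1.761

Cells: a = 682, b = 2214, c = 81, d = 463.
This is a case-control study: participants were sampled on outcome status, so risks in the source population cannot be estimated directly — relative risk is not valid here. The odds ratio is the appropriate measure.
OR = (a·d)/(b·c) = (682 × 463) / (2214 × 81) = 315766 / 179334 = 1.76077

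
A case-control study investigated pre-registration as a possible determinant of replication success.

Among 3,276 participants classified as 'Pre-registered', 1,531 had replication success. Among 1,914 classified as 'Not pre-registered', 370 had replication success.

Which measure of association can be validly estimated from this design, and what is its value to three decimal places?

From the description: a = 1531, b = 1745, c = 370, d = 1544.
This is a case-control study: participants were sampled on outcome status, so risks in the source population cannot be estimated directly — relative risk is not valid here. The odds ratio is the appropriate measure.
OR = (a·d)/(b·c) = (1531 × 1544) / (1745 × 370) = 2363864 / 645650 = 3.66122

3.661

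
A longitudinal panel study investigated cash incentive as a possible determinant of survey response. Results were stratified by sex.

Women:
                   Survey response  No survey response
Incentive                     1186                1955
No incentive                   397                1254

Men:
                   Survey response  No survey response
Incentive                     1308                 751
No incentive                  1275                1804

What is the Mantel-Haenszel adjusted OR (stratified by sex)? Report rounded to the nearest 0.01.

2.21

OR_MH = Σ(aᵢdᵢ/nᵢ) / Σ(bᵢcᵢ/nᵢ), where nᵢ is the stratum total.
Stratum 1 (Women): n = 4792; a·d/n = 1186·1254/4792 = 310.3598; b·c/n = 1955·397/4792 = 161.9647
Stratum 2 (Men): n = 5138; a·d/n = 1308·1804/5138 = 459.2511; b·c/n = 751·1275/5138 = 186.3614
OR_MH = (310.3598 + 459.2511) / (161.9647 + 186.3614) = 769.6108 / 348.3262 = 2.20945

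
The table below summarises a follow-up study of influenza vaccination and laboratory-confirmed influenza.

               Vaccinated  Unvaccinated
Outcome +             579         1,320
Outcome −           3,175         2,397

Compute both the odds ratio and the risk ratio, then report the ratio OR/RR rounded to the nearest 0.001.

Reading the table with exposure as columns: a = 579 (Vaccinated, case), b = 3175 (Vaccinated, non-case), c = 1320 (Unvaccinated, case), d = 2397.
OR = (579·2397)/(3175·1320) = 1387863/4191000 = 0.33115
Risk in exposed = 579/3754 = 0.15424; risk in unexposed = 1320/3717 = 0.35513; RR = 0.43431
OR/RR = 0.33115 / 0.43431 = 0.76248
The outcome is not rare, so the OR lies further from 1 than the RR.

0.762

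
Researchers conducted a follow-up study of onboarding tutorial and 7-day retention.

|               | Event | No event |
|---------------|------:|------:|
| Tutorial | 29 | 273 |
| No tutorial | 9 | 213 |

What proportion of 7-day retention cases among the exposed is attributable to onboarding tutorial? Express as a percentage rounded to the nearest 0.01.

57.78

Cells: a = 29, b = 273, c = 9, d = 213.
Risk in exposed = 29/302 = 0.09603; risk in unexposed = 9/222 = 0.04054.
RR = 0.09603/0.04054 = 2.36865
AR% = (RR − 1)/RR × 100 = (2.36865 − 1)/2.36865 × 100 = 57.7819%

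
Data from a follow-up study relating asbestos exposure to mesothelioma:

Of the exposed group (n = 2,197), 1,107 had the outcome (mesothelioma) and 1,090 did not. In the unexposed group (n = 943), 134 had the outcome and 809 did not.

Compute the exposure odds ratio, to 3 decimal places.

6.131

From the description: a = 1107, b = 1090, c = 134, d = 809.
OR = (a·d)/(b·c) = (1107 × 809) / (1090 × 134) = 895563 / 146060 = 6.13147
The odds of mesothelioma are about 6.13 times as high in the exposed group.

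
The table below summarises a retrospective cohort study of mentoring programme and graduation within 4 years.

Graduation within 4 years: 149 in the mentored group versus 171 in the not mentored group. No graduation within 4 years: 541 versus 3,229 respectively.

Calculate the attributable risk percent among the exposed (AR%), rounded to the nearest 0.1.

76.7

From the description: a = 149, b = 541, c = 171, d = 3229.
Risk in exposed = 149/690 = 0.21594; risk in unexposed = 171/3400 = 0.05029.
RR = 0.21594/0.05029 = 4.29358
AR% = (RR − 1)/RR × 100 = (4.29358 − 1)/4.29358 × 100 = 76.7094%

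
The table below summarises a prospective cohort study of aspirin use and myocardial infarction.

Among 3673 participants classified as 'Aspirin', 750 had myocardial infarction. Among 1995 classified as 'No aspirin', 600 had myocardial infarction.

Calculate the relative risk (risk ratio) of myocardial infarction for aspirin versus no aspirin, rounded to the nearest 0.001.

From the description: a = 750, b = 2923, c = 600, d = 1395.
Risk in exposed = 750/3673 = 0.20419; risk in unexposed = 600/1995 = 0.30075.
RR = 0.20419 / 0.30075 = 0.67894
The risk is 32% lower among the exposed than among the unexposed.

0.679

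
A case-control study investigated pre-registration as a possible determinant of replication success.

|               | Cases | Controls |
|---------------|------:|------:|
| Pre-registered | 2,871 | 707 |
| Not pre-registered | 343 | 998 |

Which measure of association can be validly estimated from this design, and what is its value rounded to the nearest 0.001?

11.815

Cells: a = 2871, b = 707, c = 343, d = 998.
This is a case-control study: participants were sampled on outcome status, so risks in the source population cannot be estimated directly — relative risk is not valid here. The odds ratio is the appropriate measure.
OR = (a·d)/(b·c) = (2871 × 998) / (707 × 343) = 2865258 / 242501 = 11.81545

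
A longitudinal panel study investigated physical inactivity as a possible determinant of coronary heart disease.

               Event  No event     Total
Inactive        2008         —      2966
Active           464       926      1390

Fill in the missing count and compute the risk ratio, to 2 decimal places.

The missing cell is in the exposed row: 2966 − 2008 = 958.
So a = 2008, b = 958, c = 464, d = 926.
RR = [a/(a+b)] / [c/(c+d)] = (2008/2966) / (464/1390) = 0.67701/0.33381 = 2.02810

2.03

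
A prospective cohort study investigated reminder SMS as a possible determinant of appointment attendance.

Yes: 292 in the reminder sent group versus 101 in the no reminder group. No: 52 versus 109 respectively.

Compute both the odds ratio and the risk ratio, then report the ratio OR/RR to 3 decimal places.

3.434

From the description: a = 292, b = 52, c = 101, d = 109.
OR = (292·109)/(52·101) = 31828/5252 = 6.06017
Risk in exposed = 292/344 = 0.84884; risk in unexposed = 101/210 = 0.48095; RR = 1.76491
OR/RR = 6.06017 / 1.76491 = 3.43370
The outcome is not rare, so the OR lies further from 1 than the RR.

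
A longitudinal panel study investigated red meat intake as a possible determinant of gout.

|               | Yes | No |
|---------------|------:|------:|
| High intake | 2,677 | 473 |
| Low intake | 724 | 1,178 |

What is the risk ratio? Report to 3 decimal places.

2.233

Cells: a = 2677, b = 473, c = 724, d = 1178.
Risk in exposed = 2677/3150 = 0.84984; risk in unexposed = 724/1902 = 0.38065.
RR = 0.84984 / 0.38065 = 2.23259
The risk among the exposed is 2.23 times that among the unexposed.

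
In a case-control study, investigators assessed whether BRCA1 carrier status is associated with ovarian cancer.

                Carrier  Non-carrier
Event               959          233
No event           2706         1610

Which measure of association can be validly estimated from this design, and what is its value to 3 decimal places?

2.449

Reading the table with exposure as columns: a = 959 (Carrier, case), b = 2706 (Carrier, non-case), c = 233 (Non-carrier, case), d = 1610.
This is a case-control study: participants were sampled on outcome status, so risks in the source population cannot be estimated directly — relative risk is not valid here. The odds ratio is the appropriate measure.
OR = (a·d)/(b·c) = (959 × 1610) / (2706 × 233) = 1543990 / 630498 = 2.44884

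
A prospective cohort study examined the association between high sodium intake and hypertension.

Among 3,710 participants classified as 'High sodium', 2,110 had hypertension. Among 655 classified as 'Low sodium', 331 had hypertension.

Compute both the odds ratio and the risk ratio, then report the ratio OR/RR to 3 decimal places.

1.147

From the description: a = 2110, b = 1600, c = 331, d = 324.
OR = (2110·324)/(1600·331) = 683640/529600 = 1.29086
Risk in exposed = 2110/3710 = 0.56873; risk in unexposed = 331/655 = 0.50534; RR = 1.12544
OR/RR = 1.29086 / 1.12544 = 1.14698
The outcome is not rare, so the OR lies further from 1 than the RR.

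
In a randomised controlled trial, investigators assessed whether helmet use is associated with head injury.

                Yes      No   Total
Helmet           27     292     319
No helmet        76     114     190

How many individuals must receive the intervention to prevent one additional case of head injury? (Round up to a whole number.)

Risk in treated group = 27/319 = 0.08464; risk in control = 76/190 = 0.40000.
Absolute risk reduction = 0.40000 − 0.08464 = 0.31536
NNT = 1 / ARR = 1 / 0.31536 = 3.171 → round up → 4

4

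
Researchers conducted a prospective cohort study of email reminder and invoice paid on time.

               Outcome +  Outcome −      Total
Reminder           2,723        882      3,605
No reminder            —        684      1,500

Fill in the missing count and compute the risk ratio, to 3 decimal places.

The missing cell is in the unexposed row: 1500 − 684 = 816.
So a = 2723, b = 882, c = 816, d = 684.
RR = [a/(a+b)] / [c/(c+d)] = (2723/3605) / (816/1500) = 0.75534/0.54400 = 1.38849

1.388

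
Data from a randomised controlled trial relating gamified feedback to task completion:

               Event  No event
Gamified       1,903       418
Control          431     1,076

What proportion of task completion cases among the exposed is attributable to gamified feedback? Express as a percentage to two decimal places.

Cells: a = 1903, b = 418, c = 431, d = 1076.
Risk in exposed = 1903/2321 = 0.81991; risk in unexposed = 431/1507 = 0.28600.
RR = 0.81991/0.28600 = 2.86681
AR% = (RR − 1)/RR × 100 = (2.86681 − 1)/2.86681 × 100 = 65.1181%

65.12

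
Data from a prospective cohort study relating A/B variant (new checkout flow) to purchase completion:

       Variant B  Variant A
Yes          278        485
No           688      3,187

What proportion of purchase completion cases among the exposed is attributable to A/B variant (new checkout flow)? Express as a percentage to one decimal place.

54.1

Reading the table with exposure as columns: a = 278 (Variant B, case), b = 688 (Variant B, non-case), c = 485 (Variant A, case), d = 3187.
Risk in exposed = 278/966 = 0.28778; risk in unexposed = 485/3672 = 0.13208.
RR = 0.28778/0.13208 = 2.17886
AR% = (RR − 1)/RR × 100 = (2.17886 − 1)/2.17886 × 100 = 54.1044%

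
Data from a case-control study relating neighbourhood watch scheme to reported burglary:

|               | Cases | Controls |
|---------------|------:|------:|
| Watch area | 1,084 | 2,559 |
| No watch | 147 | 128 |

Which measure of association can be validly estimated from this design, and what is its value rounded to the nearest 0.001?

0.369

Cells: a = 1084, b = 2559, c = 147, d = 128.
This is a case-control study: participants were sampled on outcome status, so risks in the source population cannot be estimated directly — relative risk is not valid here. The odds ratio is the appropriate measure.
OR = (a·d)/(b·c) = (1084 × 128) / (2559 × 147) = 138752 / 376173 = 0.36885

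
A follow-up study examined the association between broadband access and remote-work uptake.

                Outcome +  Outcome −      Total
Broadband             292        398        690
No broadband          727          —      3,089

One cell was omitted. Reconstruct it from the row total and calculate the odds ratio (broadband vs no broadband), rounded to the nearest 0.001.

2.384

The missing cell is in the unexposed row: 3089 − 727 = 2362.
So a = 292, b = 398, c = 727, d = 2362.
OR = (a·d)/(b·c) = (292 × 2362) / (398 × 727) = 689704 / 289346 = 2.38367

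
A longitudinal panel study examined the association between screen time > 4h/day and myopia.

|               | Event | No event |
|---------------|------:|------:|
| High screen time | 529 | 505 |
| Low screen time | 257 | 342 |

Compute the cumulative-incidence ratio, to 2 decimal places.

Cells: a = 529, b = 505, c = 257, d = 342.
Risk in exposed = 529/1034 = 0.51161; risk in unexposed = 257/599 = 0.42905.
RR = 0.51161 / 0.42905 = 1.19242
The risk among the exposed is 1.19 times that among the unexposed.

1.19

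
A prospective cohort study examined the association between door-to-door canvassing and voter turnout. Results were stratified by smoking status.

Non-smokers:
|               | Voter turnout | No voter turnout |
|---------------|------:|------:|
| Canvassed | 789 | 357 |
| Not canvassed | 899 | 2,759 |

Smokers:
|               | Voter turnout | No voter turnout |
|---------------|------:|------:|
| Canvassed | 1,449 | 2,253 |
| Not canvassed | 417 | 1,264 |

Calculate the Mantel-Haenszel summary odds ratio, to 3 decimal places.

3.287

OR_MH = Σ(aᵢdᵢ/nᵢ) / Σ(bᵢcᵢ/nᵢ), where nᵢ is the stratum total.
Stratum 1 (Non-smokers): n = 4804; a·d/n = 789·2759/4804 = 453.1330; b·c/n = 357·899/4804 = 66.8075
Stratum 2 (Smokers): n = 5383; a·d/n = 1449·1264/5383 = 340.2445; b·c/n = 2253·417/5383 = 174.5311
OR_MH = (453.1330 + 340.2445) / (66.8075 + 174.5311) = 793.3775 / 241.3386 = 3.28740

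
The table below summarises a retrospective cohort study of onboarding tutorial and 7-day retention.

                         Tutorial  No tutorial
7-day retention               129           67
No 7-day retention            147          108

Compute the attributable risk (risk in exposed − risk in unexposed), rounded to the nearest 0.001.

Reading the table with exposure as columns: a = 129 (Tutorial, case), b = 147 (Tutorial, non-case), c = 67 (No tutorial, case), d = 108.
Risk in exposed = 129/276 = 0.467391; risk in unexposed = 67/175 = 0.382857.
Risk difference = 0.467391 − 0.382857 = 0.084534

0.085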